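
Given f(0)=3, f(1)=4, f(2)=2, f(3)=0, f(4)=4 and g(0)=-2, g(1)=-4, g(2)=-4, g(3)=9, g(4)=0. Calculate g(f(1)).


f(1) = 4
g(4) = 0

0


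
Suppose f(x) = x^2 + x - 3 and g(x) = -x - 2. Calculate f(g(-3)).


g(-3) = 1
f(1) = 1*(1)^2 + 1*(1) - 3 = -1

-1


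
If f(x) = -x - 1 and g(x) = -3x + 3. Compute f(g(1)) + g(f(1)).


f(g(1)) = -1
g(f(1)) = 9
Sum = 8

8


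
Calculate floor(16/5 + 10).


16/5 = 3.2
3.2 + 10 = 13.2
floor(13.2) = 13

13


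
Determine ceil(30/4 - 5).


30/4 = 7.5
7.5 - 5 = 2.5
ceil(2.5) = 3

3


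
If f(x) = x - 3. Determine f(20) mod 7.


f(20) = 17
17 mod 7 = 3

3


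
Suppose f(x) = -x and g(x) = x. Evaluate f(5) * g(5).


f(5) = -5
g(5) = 5
Product = -25

-25


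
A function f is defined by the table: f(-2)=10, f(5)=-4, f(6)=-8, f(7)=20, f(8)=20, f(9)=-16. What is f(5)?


Reading from the table at x = 5

-4


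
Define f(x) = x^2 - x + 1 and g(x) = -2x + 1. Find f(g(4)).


g(4) = -7
f(-7) = 1*(-7)^2 - 1*(-7) + 1 = 57

57


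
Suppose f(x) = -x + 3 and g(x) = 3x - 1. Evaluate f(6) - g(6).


f(6) = -3
g(6) = 17
Difference = -20

-20


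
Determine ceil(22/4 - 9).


22/4 = 5.5
5.5 - 9 = -3.5
ceil(-3.5) = -3

-3


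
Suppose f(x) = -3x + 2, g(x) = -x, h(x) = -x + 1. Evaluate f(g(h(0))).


h(0) = 1
g(1) = -1
f(-1) = 5

5


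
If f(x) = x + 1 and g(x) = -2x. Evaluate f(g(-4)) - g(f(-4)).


f(g(-4)) = 9
g(f(-4)) = 6
Difference = 3

3


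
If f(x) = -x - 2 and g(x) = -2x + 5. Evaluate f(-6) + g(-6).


f(-6) = 4
g(-6) = 17
Sum = 21

21


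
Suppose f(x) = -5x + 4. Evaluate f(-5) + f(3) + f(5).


f(-5) = 29
f(3) = -11
f(5) = -21
Sum = -3

-3


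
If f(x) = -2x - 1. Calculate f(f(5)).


f(5) = -11
f(-11) = 21

21


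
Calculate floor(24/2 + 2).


14


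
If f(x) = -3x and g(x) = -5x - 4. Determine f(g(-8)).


g(-8) = 36
f(36) = -108

-108


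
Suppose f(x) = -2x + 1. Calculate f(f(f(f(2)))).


f(2) = -3
f(-3) = 7
f(7) = -13
f(-13) = 27

27


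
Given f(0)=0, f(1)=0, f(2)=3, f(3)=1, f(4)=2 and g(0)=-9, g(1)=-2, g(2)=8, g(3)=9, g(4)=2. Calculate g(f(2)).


9


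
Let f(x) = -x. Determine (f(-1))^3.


f(-1) = 1
(1)^3 = 1

1


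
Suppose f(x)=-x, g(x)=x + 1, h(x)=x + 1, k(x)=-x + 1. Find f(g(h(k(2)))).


k(2) = -1
h(-1) = 0
g(0) = 1
f(1) = -1

-1


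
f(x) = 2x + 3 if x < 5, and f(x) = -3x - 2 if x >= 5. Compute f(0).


0 satisfies x < 5
f(0) = 3

3


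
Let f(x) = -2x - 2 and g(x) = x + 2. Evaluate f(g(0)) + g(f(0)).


f(g(0)) = -6
g(f(0)) = 0
Sum = -6

-6


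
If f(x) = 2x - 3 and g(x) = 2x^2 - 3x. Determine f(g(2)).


g(2) = 2
f(2) = 1

1


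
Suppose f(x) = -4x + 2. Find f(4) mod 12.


f(4) = -14
-14 mod 12 = 10

10


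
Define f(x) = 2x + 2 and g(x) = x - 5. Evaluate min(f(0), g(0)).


f(0) = 2
g(0) = -5
min = -5

-5


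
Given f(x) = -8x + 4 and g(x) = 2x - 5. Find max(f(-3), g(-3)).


28


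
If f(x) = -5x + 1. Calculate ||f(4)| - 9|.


f(4) = -19
|-19| = 19
|19 - 9| = 10

10


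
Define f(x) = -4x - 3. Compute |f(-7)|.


f(-7) = 25
|25| = 25

25


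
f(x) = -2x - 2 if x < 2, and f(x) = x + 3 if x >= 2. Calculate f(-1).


-1 satisfies x < 2
f(-1) = 0

0


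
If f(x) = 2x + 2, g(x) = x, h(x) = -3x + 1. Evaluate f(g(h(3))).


h(3) = -8
g(-8) = -8
f(-8) = -14

-14


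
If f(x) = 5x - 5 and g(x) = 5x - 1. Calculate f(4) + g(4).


34


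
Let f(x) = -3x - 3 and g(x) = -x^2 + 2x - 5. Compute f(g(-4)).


g(-4) = -29
f(-29) = 84

84


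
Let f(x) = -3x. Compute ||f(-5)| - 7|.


f(-5) = 15
|15| = 15
|15 - 7| = 8

8


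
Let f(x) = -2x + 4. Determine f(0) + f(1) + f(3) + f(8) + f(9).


f(0) = 4
f(1) = 2
f(3) = -2
f(8) = -12
f(9) = -14
Sum = -22

-22


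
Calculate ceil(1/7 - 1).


0


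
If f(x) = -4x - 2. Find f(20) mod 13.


f(20) = -82
-82 mod 13 = 9

9


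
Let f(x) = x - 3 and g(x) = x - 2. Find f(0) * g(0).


f(0) = -3
g(0) = -2
Product = 6

6


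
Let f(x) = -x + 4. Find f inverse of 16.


-12


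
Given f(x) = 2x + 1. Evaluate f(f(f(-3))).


-17


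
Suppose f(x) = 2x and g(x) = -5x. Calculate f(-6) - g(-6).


-42


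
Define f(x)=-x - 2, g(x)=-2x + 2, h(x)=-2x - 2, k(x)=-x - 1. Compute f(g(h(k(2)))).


k(2) = -3
h(-3) = 4
g(4) = -6
f(-6) = 4

4


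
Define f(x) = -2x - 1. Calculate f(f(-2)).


-7


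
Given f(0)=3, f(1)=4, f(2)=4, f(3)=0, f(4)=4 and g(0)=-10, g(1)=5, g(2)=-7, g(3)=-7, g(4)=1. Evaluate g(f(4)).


f(4) = 4
g(4) = 1

1


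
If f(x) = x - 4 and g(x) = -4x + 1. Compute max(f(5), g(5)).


1


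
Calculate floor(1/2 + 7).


1/2 = 0.5
0.5 + 7 = 7.5
floor(7.5) = 7

7


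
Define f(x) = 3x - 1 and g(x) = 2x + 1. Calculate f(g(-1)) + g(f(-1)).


-11


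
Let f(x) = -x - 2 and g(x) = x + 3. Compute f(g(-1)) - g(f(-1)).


f(g(-1)) = -4
g(f(-1)) = 2
Difference = -6

-6


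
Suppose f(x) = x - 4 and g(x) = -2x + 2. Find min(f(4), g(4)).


-6


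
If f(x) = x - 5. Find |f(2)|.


3


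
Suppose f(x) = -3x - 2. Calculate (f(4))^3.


f(4) = -14
(-14)^3 = -2744

-2744


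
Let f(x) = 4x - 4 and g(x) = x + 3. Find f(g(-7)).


g(-7) = -4
f(-4) = -20

-20


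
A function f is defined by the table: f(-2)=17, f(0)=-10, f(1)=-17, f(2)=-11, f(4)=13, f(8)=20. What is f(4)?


Reading from the table at x = 4

13


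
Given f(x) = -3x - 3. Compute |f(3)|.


f(3) = -12
|-12| = 12

12


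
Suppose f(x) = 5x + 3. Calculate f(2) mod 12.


f(2) = 13
13 mod 12 = 1

1


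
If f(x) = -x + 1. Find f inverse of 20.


Solve -x + 1 = 20
x = (20 - 1) / (-1) = -19

-19


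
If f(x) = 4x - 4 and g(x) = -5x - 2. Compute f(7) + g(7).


f(7) = 24
g(7) = -37
Sum = -13

-13


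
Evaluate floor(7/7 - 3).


7/7 = 1
1 - 3 = -2
floor(-2) = -2

-2


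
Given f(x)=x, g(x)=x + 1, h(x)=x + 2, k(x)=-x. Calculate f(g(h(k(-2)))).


k(-2) = 2
h(2) = 4
g(4) = 5
f(5) = 5

5


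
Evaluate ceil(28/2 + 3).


28/2 = 14
14 + 3 = 17
ceil(17) = 17

17


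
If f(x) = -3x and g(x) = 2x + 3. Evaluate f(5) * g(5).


f(5) = -15
g(5) = 13
Product = -195

-195


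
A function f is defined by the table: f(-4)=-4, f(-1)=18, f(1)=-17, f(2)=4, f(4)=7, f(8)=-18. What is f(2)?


Reading from the table at x = 2

4


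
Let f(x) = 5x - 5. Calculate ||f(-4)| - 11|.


f(-4) = -25
|-25| = 25
|25 - 11| = 14

14


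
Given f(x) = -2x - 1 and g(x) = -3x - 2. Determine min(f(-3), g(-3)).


5


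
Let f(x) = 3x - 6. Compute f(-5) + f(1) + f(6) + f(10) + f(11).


f(-5) = -21
f(1) = -3
f(6) = 12
f(10) = 24
f(11) = 27
Sum = 39

39


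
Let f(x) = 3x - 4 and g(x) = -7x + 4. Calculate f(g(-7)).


g(-7) = 53
f(53) = 155

155


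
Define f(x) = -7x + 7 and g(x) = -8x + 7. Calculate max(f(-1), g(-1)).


f(-1) = 14
g(-1) = 15
max = 15

15


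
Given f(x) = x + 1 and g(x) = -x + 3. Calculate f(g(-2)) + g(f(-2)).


10


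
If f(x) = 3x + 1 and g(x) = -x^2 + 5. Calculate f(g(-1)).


g(-1) = 4
f(4) = 13

13


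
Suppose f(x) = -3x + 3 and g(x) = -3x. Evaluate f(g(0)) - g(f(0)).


f(g(0)) = 3
g(f(0)) = -9
Difference = 12

12


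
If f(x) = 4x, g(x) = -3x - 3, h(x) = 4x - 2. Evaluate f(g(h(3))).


-132


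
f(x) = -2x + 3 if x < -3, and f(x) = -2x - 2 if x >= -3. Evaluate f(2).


2 satisfies x >= -3
f(2) = -6

-6


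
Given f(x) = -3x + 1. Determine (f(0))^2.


f(0) = 1
(1)^2 = 1

1


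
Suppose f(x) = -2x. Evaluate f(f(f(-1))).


f(-1) = 2
f(2) = -4
f(-4) = 8

8


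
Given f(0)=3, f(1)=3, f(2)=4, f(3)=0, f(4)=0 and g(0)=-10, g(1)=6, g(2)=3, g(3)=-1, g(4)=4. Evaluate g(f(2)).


f(2) = 4
g(4) = 4

4


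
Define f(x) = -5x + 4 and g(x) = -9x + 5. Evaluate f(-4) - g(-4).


f(-4) = 24
g(-4) = 41
Difference = -17

-17


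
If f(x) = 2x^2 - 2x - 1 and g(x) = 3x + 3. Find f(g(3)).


263


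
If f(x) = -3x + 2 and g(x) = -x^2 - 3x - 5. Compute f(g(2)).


g(2) = -15
f(-15) = 47

47


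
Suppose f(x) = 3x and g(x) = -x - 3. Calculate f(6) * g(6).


f(6) = 18
g(6) = -9
Product = -162

-162


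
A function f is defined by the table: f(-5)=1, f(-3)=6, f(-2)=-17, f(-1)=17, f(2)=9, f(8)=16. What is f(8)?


Reading from the table at x = 8

16


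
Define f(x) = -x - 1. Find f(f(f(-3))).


f(-3) = 2
f(2) = -3
f(-3) = 2

2


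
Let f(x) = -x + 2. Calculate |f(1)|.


f(1) = 1
|1| = 1

1


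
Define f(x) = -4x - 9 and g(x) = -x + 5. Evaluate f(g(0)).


g(0) = 5
f(5) = -29

-29


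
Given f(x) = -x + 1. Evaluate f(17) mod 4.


f(17) = -16
-16 mod 4 = 0

0


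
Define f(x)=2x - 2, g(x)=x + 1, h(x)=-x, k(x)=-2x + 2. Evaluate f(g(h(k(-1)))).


k(-1) = 4
h(4) = -4
g(-4) = -3
f(-3) = -8

-8


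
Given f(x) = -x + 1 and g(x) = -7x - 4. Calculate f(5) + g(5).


f(5) = -4
g(5) = -39
Sum = -43

-43


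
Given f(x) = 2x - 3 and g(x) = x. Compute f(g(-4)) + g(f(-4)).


f(g(-4)) = -11
g(f(-4)) = -11
Sum = -22

-22


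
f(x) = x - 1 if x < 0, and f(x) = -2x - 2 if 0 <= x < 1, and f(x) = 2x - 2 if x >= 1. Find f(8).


8 satisfies x >= 1
f(8) = 14

14


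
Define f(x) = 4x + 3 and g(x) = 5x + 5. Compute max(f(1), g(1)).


f(1) = 7
g(1) = 10
max = 10

10


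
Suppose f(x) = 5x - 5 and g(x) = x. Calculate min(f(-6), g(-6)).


f(-6) = -35
g(-6) = -6
min = -35

-35


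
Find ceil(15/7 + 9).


15/7 = 2.1429
2.1429 + 9 = 11.1429
ceil(11.1429) = 12

12


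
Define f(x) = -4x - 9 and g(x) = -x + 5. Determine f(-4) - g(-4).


f(-4) = 7
g(-4) = 9
Difference = -2

-2


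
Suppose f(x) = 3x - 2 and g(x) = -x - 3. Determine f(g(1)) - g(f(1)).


-10


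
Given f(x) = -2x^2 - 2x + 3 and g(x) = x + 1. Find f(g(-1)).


g(-1) = 0
f(0) = (-2)*(0)^2 - 2*(0) + 3 = 3

3


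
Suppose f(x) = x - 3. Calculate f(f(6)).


f(6) = 3
f(3) = 0

0


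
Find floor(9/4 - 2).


9/4 = 2.25
2.25 - 2 = 0.25
floor(0.25) = 0

0


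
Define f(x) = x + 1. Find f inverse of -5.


Solve x + 1 = -5
x = (-5 - 1) / 1 = -6

-6


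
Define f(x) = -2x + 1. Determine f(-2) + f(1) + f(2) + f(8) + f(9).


-31


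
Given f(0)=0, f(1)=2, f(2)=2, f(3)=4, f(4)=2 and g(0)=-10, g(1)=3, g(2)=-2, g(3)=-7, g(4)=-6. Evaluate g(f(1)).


f(1) = 2
g(2) = -2

-2


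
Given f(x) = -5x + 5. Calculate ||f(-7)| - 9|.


f(-7) = 40
|40| = 40
|40 - 9| = 31

31


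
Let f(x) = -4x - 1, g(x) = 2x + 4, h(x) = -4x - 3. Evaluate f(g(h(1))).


h(1) = -7
g(-7) = -10
f(-10) = 39

39


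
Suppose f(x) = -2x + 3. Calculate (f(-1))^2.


f(-1) = 5
(5)^2 = 25

25


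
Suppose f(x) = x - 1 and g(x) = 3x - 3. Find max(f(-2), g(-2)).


-3


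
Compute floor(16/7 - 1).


16/7 = 2.2857
2.2857 - 1 = 1.2857
floor(1.2857) = 1

1


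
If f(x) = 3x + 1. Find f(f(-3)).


f(-3) = -8
f(-8) = -23

-23


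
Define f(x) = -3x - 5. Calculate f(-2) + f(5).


f(-2) = 1
f(5) = -20
Sum = -19

-19


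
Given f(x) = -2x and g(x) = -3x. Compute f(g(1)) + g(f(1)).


f(g(1)) = 6
g(f(1)) = 6
Sum = 12

12


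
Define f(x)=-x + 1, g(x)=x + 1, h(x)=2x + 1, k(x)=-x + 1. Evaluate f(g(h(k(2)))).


1


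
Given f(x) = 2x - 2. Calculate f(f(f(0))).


f(0) = -2
f(-2) = -6
f(-6) = -14

-14


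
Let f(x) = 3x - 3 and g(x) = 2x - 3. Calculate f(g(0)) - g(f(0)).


f(g(0)) = -12
g(f(0)) = -9
Difference = -3

-3


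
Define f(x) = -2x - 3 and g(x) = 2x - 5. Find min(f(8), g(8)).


f(8) = -19
g(8) = 11
min = -19

-19


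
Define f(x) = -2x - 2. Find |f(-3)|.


4


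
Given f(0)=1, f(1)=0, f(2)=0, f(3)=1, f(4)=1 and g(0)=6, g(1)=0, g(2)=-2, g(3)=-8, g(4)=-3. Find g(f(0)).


f(0) = 1
g(1) = 0

0


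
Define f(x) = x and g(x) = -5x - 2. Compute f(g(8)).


g(8) = -42
f(-42) = -42

-42


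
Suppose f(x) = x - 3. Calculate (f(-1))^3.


f(-1) = -4
(-4)^3 = -64

-64


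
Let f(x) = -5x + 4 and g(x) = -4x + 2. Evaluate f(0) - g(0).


f(0) = 4
g(0) = 2
Difference = 2

2


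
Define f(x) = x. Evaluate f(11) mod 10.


1


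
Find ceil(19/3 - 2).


5


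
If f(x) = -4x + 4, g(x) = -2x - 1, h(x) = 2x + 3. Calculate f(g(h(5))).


h(5) = 13
g(13) = -27
f(-27) = 112

112


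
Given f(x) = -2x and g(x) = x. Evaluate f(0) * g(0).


f(0) = 0
g(0) = 0
Product = 0

0


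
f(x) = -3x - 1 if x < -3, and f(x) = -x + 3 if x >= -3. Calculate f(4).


4 satisfies x >= -3
f(4) = -1

-1


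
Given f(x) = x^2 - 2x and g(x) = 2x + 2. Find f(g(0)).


0


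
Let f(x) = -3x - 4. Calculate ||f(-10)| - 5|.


f(-10) = 26
|26| = 26
|26 - 5| = 21

21


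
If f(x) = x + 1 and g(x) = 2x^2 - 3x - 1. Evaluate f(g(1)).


g(1) = -2
f(-2) = -1

-1


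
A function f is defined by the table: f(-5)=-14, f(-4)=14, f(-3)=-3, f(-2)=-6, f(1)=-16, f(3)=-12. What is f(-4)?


14


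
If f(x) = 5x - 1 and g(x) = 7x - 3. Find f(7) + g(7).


f(7) = 34
g(7) = 46
Sum = 80

80


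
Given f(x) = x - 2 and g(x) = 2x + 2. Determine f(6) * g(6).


f(6) = 4
g(6) = 14
Product = 56

56


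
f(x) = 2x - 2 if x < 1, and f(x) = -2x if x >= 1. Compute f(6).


6 satisfies x >= 1
f(6) = -12

-12


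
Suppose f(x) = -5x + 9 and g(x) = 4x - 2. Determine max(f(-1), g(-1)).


14


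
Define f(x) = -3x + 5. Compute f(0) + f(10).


f(0) = 5
f(10) = -25
Sum = -20

-20


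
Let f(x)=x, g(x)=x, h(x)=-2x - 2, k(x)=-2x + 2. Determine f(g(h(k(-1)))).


-10


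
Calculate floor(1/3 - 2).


-2


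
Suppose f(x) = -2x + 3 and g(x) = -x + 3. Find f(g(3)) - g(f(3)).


f(g(3)) = 3
g(f(3)) = 6
Difference = -3

-3


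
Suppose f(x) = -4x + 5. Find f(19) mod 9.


f(19) = -71
-71 mod 9 = 1

1


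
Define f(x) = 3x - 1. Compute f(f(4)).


f(4) = 11
f(11) = 32

32


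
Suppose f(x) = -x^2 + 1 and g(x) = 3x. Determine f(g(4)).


g(4) = 12
f(12) = (-1)*(12)^2 + 1 = -143

-143


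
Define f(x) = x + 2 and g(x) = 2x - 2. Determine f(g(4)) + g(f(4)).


f(g(4)) = 8
g(f(4)) = 10
Sum = 18

18


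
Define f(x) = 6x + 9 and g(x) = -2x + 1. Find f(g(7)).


g(7) = -13
f(-13) = -69

-69


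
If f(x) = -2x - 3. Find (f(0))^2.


f(0) = -3
(-3)^2 = 9

9


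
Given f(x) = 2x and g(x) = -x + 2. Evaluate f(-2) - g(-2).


-8


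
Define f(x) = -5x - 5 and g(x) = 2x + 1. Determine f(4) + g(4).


f(4) = -25
g(4) = 9
Sum = -16

-16


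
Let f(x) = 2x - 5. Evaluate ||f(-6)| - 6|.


f(-6) = -17
|-17| = 17
|17 - 6| = 11

11


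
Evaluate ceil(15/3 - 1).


15/3 = 5
5 - 1 = 4
ceil(4) = 4

4


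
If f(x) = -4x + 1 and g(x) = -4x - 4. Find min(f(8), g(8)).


-36


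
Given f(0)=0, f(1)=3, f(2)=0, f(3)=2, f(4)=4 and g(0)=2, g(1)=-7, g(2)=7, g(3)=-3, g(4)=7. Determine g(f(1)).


-3


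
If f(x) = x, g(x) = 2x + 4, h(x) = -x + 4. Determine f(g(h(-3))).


h(-3) = 7
g(7) = 18
f(18) = 18

18


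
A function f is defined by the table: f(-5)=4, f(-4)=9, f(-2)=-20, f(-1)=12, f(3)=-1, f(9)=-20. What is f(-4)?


Reading from the table at x = -4

9


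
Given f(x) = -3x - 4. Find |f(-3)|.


f(-3) = 5
|5| = 5

5


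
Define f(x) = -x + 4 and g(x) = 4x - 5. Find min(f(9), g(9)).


f(9) = -5
g(9) = 31
min = -5

-5


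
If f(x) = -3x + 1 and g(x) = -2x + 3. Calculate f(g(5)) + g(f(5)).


f(g(5)) = 22
g(f(5)) = 31
Sum = 53

53


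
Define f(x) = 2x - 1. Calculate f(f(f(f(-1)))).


f(-1) = -3
f(-3) = -7
f(-7) = -15
f(-15) = -31

-31


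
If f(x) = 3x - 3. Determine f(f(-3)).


f(-3) = -12
f(-12) = -39

-39


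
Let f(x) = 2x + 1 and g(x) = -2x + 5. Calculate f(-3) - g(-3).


-16


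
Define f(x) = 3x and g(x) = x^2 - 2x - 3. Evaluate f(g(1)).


g(1) = -4
f(-4) = -12

-12


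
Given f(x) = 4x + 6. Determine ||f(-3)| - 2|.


4


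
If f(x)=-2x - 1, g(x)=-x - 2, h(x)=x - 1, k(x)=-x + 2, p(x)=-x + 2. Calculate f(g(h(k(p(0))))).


p(0) = 2
k(2) = 0
h(0) = -1
g(-1) = -1
f(-1) = 1

1


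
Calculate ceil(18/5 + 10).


14


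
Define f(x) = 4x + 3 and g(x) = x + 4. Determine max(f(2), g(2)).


f(2) = 11
g(2) = 6
max = 11

11


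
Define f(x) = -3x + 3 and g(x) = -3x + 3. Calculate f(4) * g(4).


81


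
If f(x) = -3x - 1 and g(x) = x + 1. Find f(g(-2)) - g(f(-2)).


-4


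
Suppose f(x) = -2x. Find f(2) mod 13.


f(2) = -4
-4 mod 13 = 9

9


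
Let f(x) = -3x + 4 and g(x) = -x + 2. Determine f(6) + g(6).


-18


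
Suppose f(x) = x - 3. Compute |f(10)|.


f(10) = 7
|7| = 7

7


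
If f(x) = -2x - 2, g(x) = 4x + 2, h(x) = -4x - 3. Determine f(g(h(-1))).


h(-1) = 1
g(1) = 6
f(6) = -14

-14


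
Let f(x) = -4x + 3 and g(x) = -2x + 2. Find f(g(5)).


g(5) = -8
f(-8) = 35

35


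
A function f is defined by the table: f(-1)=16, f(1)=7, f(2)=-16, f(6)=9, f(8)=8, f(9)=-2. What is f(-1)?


Reading from the table at x = -1

16


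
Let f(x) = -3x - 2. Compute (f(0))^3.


f(0) = -2
(-2)^3 = -8

-8


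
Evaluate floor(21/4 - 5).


0


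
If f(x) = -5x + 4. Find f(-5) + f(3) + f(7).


f(-5) = 29
f(3) = -11
f(7) = -31
Sum = -13

-13


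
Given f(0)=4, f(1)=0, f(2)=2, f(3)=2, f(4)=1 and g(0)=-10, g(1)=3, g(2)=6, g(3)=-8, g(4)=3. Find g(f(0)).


f(0) = 4
g(4) = 3

3


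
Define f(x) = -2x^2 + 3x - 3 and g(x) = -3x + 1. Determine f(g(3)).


g(3) = -8
f(-8) = (-2)*(-8)^2 + 3*(-8) - 3 = -155

-155


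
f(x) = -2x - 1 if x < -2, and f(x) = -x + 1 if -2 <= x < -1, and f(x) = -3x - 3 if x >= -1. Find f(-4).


-4 satisfies x < -2
f(-4) = 7

7


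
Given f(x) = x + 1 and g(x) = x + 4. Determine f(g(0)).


5


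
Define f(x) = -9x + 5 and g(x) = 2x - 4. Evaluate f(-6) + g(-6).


f(-6) = 59
g(-6) = -16
Sum = 43

43


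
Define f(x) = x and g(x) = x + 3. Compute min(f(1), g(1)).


f(1) = 1
g(1) = 4
min = 1

1


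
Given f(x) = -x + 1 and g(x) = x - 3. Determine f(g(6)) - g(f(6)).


f(g(6)) = -2
g(f(6)) = -8
Difference = 6

6


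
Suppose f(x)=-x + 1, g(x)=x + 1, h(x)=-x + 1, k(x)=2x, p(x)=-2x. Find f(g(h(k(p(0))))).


-1


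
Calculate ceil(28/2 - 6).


8


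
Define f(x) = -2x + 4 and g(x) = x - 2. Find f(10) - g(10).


f(10) = -16
g(10) = 8
Difference = -24

-24


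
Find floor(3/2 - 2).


3/2 = 1.5
1.5 - 2 = -0.5
floor(-0.5) = -1

-1


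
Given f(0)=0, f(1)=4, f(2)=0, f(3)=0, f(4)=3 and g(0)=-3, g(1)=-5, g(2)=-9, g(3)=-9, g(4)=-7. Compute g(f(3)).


f(3) = 0
g(0) = -3

-3


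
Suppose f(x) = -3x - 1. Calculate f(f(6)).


56


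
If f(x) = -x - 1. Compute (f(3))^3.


f(3) = -4
(-4)^3 = -64

-64


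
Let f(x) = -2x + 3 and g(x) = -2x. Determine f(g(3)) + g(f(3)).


f(g(3)) = 15
g(f(3)) = 6
Sum = 21

21


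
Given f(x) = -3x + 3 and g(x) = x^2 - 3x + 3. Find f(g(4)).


g(4) = 7
f(7) = -18

-18


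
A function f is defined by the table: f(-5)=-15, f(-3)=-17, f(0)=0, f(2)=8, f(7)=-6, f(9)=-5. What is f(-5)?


Reading from the table at x = -5

-15


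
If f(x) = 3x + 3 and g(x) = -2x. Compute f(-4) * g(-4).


f(-4) = -9
g(-4) = 8
Product = -72

-72


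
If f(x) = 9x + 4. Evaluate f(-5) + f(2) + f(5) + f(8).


f(-5) = -41
f(2) = 22
f(5) = 49
f(8) = 76
Sum = 106

106


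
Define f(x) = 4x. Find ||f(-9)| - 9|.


f(-9) = -36
|-36| = 36
|36 - 9| = 27

27


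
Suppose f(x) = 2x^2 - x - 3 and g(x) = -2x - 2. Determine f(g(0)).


g(0) = -2
f(-2) = 2*(-2)^2 - 1*(-2) - 3 = 7

7


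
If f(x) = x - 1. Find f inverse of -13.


Solve x - 1 = -13
x = (-13 + 1) / 1 = -12

-12


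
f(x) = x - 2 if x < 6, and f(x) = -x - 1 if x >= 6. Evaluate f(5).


5 satisfies x < 6
f(5) = 3

3


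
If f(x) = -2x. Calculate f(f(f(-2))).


f(-2) = 4
f(4) = -8
f(-8) = 16

16


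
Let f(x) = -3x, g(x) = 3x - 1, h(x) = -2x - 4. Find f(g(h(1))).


57


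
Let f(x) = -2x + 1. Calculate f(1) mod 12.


f(1) = -1
-1 mod 12 = 11

11


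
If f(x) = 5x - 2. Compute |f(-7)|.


f(-7) = -37
|-37| = 37

37


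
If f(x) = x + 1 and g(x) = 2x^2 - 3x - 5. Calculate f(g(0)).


g(0) = -5
f(-5) = -4

-4


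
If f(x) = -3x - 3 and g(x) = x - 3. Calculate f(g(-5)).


g(-5) = -8
f(-8) = 21

21


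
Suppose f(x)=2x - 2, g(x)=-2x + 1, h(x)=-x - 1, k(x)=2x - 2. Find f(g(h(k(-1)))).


k(-1) = -4
h(-4) = 3
g(3) = -5
f(-5) = -12

-12


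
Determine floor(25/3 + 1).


25/3 = 8.3333
8.3333 + 1 = 9.3333
floor(9.3333) = 9

9


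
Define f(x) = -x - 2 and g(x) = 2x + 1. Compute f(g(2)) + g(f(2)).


f(g(2)) = -7
g(f(2)) = -7
Sum = -14

-14


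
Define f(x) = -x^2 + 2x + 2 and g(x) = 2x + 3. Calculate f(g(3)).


g(3) = 9
f(9) = (-1)*(9)^2 + 2*(9) + 2 = -61

-61


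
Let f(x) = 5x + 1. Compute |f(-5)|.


f(-5) = -24
|-24| = 24

24


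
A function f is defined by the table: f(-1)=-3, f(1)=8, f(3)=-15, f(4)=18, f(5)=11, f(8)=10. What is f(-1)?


-3


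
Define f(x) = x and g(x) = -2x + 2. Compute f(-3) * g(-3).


f(-3) = -3
g(-3) = 8
Product = -24

-24


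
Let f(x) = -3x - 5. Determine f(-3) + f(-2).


f(-3) = 4
f(-2) = 1
Sum = 5

5


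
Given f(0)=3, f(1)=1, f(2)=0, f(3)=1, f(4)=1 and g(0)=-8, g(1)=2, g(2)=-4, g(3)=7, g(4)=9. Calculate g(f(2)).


-8


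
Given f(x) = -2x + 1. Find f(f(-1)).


f(-1) = 3
f(3) = -5

-5


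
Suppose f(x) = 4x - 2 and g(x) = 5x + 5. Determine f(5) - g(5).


f(5) = 18
g(5) = 30
Difference = -12

-12


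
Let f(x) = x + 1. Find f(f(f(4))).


f(4) = 5
f(5) = 6
f(6) = 7

7


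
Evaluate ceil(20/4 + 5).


20/4 = 5
5 + 5 = 10
ceil(10) = 10

10


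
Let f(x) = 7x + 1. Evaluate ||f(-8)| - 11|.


f(-8) = -55
|-55| = 55
|55 - 11| = 44

44


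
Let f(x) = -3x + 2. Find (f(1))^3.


-1


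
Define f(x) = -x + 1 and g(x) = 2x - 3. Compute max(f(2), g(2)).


1


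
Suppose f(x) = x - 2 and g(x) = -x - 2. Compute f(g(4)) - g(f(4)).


f(g(4)) = -8
g(f(4)) = -4
Difference = -4

-4


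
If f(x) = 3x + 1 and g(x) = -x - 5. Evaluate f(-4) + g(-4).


f(-4) = -11
g(-4) = -1
Sum = -12

-12


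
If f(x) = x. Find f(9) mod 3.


f(9) = 9
9 mod 3 = 0

0


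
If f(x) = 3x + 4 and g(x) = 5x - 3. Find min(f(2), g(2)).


f(2) = 10
g(2) = 7
min = 7

7


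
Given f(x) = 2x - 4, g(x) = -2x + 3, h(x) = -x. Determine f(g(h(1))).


6


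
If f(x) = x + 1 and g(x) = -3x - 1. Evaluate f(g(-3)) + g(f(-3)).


f(g(-3)) = 9
g(f(-3)) = 5
Sum = 14

14


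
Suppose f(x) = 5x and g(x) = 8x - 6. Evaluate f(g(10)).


g(10) = 74
f(74) = 370

370


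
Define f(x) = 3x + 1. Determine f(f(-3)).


-23


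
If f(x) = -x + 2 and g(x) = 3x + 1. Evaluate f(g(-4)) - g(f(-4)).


-6


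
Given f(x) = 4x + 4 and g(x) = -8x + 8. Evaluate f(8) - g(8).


f(8) = 36
g(8) = -56
Difference = 92

92


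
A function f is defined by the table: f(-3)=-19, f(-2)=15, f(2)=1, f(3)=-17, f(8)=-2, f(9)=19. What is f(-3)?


Reading from the table at x = -3

-19


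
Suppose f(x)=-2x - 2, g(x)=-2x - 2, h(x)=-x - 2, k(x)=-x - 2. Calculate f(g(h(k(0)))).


k(0) = -2
h(-2) = 0
g(0) = -2
f(-2) = 2

2


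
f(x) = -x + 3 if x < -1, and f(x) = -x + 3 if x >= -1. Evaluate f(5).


-2


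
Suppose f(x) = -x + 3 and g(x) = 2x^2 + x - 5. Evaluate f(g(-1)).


g(-1) = -4
f(-4) = 7

7


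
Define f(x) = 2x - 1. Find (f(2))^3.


f(2) = 3
(3)^3 = 27

27


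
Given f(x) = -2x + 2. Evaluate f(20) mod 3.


f(20) = -38
-38 mod 3 = 1

1


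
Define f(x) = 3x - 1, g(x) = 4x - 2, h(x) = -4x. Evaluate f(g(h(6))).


h(6) = -24
g(-24) = -98
f(-98) = -295

-295


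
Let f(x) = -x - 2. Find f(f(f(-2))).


f(-2) = 0
f(0) = -2
f(-2) = 0

0


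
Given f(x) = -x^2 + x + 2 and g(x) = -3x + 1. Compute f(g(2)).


-28


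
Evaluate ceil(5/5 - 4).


5/5 = 1
1 - 4 = -3
ceil(-3) = -3

-3


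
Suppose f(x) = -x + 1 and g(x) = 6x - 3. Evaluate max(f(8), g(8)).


f(8) = -7
g(8) = 45
max = 45

45


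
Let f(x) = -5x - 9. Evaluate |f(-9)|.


f(-9) = 36
|36| = 36

36


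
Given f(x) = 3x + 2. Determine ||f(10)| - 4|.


28


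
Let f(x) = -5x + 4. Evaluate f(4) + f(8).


-52


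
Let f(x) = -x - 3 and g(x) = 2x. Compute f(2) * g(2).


f(2) = -5
g(2) = 4
Product = -20

-20


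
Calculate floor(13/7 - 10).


13/7 = 1.8571
1.8571 - 10 = -8.1429
floor(-8.1429) = -9

-9


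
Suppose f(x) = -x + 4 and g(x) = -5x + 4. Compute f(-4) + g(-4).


f(-4) = 8
g(-4) = 24
Sum = 32

32


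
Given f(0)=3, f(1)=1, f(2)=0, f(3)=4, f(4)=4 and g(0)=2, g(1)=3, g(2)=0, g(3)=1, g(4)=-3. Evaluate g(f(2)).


f(2) = 0
g(0) = 2

2


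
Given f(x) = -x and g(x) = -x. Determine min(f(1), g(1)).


f(1) = -1
g(1) = -1
min = -1

-1


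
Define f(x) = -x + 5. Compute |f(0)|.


f(0) = 5
|5| = 5

5


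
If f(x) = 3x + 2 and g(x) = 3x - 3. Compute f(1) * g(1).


f(1) = 5
g(1) = 0
Product = 0

0


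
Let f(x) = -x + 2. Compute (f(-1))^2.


f(-1) = 3
(3)^2 = 9

9


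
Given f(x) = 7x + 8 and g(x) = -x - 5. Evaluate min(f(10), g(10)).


f(10) = 78
g(10) = -15
min = -15

-15


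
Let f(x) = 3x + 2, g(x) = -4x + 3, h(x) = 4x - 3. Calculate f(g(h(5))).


-193


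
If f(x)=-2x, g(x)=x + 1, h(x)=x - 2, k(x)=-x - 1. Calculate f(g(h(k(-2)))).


k(-2) = 1
h(1) = -1
g(-1) = 0
f(0) = 0

0


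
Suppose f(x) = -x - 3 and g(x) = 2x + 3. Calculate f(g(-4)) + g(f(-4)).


f(g(-4)) = 2
g(f(-4)) = 5
Sum = 7

7


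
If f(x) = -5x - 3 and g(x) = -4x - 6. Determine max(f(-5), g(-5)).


f(-5) = 22
g(-5) = 14
max = 22

22


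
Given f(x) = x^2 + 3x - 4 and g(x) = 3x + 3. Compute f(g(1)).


g(1) = 6
f(6) = 1*(6)^2 + 3*(6) - 4 = 50

50


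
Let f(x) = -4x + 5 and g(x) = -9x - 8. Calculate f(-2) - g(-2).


f(-2) = 13
g(-2) = 10
Difference = 3

3


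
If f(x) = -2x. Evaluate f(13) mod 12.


f(13) = -26
-26 mod 12 = 10

10


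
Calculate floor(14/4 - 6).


14/4 = 3.5
3.5 - 6 = -2.5
floor(-2.5) = -3

-3


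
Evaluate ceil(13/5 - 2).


13/5 = 2.6
2.6 - 2 = 0.6
ceil(0.6) = 1

1


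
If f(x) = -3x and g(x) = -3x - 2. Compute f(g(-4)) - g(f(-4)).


f(g(-4)) = -30
g(f(-4)) = -38
Difference = 8

8


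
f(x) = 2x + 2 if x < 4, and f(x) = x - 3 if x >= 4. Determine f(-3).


-3 satisfies x < 4
f(-3) = -4

-4


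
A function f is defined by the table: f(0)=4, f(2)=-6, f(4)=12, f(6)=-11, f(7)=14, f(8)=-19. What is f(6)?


Reading from the table at x = 6

-11


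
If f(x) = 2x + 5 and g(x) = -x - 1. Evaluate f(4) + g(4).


f(4) = 13
g(4) = -5
Sum = 8

8


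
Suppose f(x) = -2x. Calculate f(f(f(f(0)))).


0


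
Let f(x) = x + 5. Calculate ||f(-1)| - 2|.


2


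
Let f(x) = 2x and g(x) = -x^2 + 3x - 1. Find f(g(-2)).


g(-2) = -11
f(-11) = -22

-22


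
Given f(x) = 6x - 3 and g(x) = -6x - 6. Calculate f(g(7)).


g(7) = -48
f(-48) = -291

-291


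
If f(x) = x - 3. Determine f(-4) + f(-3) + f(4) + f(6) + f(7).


-5


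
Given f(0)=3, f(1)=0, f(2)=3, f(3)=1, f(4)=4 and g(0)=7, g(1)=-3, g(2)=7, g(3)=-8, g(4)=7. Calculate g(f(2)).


-8


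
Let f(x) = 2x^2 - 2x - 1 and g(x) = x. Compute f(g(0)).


g(0) = 0
f(0) = 2*(0)^2 - 2*(0) - 1 = -1

-1


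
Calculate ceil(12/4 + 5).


12/4 = 3
3 + 5 = 8
ceil(8) = 8

8


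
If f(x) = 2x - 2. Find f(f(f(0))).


f(0) = -2
f(-2) = -6
f(-6) = -14

-14


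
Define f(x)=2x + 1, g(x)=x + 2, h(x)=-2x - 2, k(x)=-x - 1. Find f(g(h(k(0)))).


k(0) = -1
h(-1) = 0
g(0) = 2
f(2) = 5

5


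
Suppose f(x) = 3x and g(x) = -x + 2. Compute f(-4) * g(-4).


f(-4) = -12
g(-4) = 6
Product = -72

-72


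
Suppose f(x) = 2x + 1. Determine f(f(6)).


f(6) = 13
f(13) = 27

27


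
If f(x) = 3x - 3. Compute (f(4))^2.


81


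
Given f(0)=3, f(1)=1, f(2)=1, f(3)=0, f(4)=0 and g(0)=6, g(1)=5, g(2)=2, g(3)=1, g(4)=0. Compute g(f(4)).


f(4) = 0
g(0) = 6

6


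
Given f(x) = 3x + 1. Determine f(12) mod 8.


f(12) = 37
37 mod 8 = 5

5


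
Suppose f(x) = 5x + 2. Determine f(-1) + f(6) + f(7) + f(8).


f(-1) = -3
f(6) = 32
f(7) = 37
f(8) = 42
Sum = 108

108


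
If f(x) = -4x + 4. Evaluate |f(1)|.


f(1) = 0
|0| = 0

0


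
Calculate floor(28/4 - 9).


28/4 = 7
7 - 9 = -2
floor(-2) = -2

-2


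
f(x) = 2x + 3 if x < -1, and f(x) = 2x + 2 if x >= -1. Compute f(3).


3 satisfies x >= -1
f(3) = 8

8


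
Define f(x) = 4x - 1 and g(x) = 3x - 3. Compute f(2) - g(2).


f(2) = 7
g(2) = 3
Difference = 4

4


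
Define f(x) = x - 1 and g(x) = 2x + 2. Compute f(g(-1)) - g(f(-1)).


f(g(-1)) = -1
g(f(-1)) = -2
Difference = 1

1


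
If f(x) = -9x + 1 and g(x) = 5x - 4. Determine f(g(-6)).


g(-6) = -34
f(-34) = 307

307


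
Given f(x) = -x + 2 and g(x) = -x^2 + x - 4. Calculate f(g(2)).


g(2) = -6
f(-6) = 8

8


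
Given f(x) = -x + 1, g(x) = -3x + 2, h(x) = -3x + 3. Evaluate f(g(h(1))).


-1


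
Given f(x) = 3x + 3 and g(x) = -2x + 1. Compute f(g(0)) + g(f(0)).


f(g(0)) = 6
g(f(0)) = -5
Sum = 1

1


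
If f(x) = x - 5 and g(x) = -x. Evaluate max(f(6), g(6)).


1


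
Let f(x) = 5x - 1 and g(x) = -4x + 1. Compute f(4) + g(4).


f(4) = 19
g(4) = -15
Sum = 4

4


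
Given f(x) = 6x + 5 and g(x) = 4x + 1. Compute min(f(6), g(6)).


f(6) = 41
g(6) = 25
min = 25

25


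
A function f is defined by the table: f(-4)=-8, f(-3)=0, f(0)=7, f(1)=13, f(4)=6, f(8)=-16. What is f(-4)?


-8


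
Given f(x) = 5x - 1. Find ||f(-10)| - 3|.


f(-10) = -51
|-51| = 51
|51 - 3| = 48

48


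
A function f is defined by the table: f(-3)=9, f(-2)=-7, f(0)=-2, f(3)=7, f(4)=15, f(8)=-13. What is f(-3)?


Reading from the table at x = -3

9


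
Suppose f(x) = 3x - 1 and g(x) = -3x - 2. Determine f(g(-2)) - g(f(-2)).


f(g(-2)) = 11
g(f(-2)) = 19
Difference = -8

-8


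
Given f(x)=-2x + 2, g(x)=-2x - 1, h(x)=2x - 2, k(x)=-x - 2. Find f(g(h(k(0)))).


k(0) = -2
h(-2) = -6
g(-6) = 11
f(11) = -20

-20


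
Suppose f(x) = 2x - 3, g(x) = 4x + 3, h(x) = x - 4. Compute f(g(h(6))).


h(6) = 2
g(2) = 11
f(11) = 19

19


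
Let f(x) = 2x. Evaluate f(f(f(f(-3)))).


f(-3) = -6
f(-6) = -12
f(-12) = -24
f(-24) = -48

-48


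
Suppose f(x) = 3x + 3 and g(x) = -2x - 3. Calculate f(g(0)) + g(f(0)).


f(g(0)) = -6
g(f(0)) = -9
Sum = -15

-15


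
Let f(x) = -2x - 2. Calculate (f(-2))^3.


f(-2) = 2
(2)^3 = 8

8


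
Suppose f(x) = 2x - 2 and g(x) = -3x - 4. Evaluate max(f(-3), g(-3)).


f(-3) = -8
g(-3) = 5
max = 5

5


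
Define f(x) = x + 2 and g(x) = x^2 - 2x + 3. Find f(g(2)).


g(2) = 3
f(3) = 5

5


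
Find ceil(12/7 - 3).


-1


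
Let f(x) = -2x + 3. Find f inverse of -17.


10


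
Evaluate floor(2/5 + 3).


2/5 = 0.4
0.4 + 3 = 3.4
floor(3.4) = 3

3


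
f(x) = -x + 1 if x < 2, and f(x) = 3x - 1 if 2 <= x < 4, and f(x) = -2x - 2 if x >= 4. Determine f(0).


0 satisfies x < 2
f(0) = 1

1


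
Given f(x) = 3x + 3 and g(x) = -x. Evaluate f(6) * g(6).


f(6) = 21
g(6) = -6
Product = -126

-126


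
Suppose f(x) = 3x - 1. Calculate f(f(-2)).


f(-2) = -7
f(-7) = -22

-22


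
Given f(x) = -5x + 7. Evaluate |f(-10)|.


f(-10) = 57
|57| = 57

57


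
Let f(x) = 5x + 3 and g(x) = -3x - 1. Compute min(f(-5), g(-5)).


f(-5) = -22
g(-5) = 14
min = -22

-22


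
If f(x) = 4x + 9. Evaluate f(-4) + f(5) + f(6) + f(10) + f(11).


f(-4) = -7
f(5) = 29
f(6) = 33
f(10) = 49
f(11) = 53
Sum = 157

157


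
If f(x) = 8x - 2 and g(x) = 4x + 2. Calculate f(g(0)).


g(0) = 2
f(2) = 14

14


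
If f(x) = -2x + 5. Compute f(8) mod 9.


f(8) = -11
-11 mod 9 = 7

7


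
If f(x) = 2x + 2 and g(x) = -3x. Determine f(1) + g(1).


f(1) = 4
g(1) = -3
Sum = 1

1


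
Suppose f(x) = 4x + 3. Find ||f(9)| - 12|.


f(9) = 39
|39| = 39
|39 - 12| = 27

27


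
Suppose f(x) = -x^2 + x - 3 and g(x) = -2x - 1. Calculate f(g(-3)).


-23


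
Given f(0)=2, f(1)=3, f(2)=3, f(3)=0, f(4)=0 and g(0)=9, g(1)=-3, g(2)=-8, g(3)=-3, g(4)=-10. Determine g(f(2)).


f(2) = 3
g(3) = -3

-3


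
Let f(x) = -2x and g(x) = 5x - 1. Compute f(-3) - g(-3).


f(-3) = 6
g(-3) = -16
Difference = 22

22


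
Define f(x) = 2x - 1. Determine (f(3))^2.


f(3) = 5
(5)^2 = 25

25


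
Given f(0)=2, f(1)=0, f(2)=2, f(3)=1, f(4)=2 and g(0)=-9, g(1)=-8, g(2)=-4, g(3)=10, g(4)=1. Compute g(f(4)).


f(4) = 2
g(2) = -4

-4


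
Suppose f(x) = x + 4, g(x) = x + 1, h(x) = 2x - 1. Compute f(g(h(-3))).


h(-3) = -7
g(-7) = -6
f(-6) = -2

-2


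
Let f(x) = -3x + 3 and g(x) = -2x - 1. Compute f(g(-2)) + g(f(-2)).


f(g(-2)) = -6
g(f(-2)) = -19
Sum = -25

-25


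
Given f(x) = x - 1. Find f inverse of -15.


Solve x - 1 = -15
x = (-15 + 1) / 1 = -14

-14


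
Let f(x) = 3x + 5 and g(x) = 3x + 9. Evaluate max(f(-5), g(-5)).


f(-5) = -10
g(-5) = -6
max = -6

-6


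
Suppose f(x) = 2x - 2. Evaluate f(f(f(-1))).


f(-1) = -4
f(-4) = -10
f(-10) = -22

-22


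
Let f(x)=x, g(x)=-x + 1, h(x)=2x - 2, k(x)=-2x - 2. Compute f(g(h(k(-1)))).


k(-1) = 0
h(0) = -2
g(-2) = 3
f(3) = 3

3


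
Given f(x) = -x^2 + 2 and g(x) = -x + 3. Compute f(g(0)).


g(0) = 3
f(3) = (-1)*(3)^2 + 2 = -7

-7


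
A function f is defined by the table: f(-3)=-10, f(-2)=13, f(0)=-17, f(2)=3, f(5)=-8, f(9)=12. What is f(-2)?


Reading from the table at x = -2

13


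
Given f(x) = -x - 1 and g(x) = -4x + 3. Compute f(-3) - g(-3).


f(-3) = 2
g(-3) = 15
Difference = -13

-13


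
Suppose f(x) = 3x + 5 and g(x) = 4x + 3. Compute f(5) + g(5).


43


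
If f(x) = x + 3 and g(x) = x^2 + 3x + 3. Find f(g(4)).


g(4) = 31
f(31) = 34

34


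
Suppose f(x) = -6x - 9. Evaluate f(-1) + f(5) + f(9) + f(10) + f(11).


f(-1) = -3
f(5) = -39
f(9) = -63
f(10) = -69
f(11) = -75
Sum = -249

-249


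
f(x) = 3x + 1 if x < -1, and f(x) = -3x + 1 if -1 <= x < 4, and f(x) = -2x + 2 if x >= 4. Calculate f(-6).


-6 satisfies x < -1
f(-6) = -17

-17


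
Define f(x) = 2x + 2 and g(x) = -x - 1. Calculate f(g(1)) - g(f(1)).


f(g(1)) = -2
g(f(1)) = -5
Difference = 3

3


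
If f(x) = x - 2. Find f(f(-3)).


-7


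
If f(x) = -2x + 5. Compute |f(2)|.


f(2) = 1
|1| = 1

1


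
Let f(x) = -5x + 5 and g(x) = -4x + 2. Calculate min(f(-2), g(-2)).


f(-2) = 15
g(-2) = 10
min = 10

10


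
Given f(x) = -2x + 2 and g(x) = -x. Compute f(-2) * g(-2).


12


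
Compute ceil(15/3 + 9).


15/3 = 5
5 + 9 = 14
ceil(14) = 14

14


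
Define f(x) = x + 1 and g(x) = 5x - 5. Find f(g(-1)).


g(-1) = -10
f(-10) = -9

-9


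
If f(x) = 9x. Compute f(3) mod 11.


f(3) = 27
27 mod 11 = 5

5


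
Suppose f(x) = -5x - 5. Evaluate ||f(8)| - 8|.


f(8) = -45
|-45| = 45
|45 - 8| = 37

37


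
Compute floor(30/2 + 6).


21


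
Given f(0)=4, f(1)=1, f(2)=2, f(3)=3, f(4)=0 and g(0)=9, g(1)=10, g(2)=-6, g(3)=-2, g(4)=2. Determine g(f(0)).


f(0) = 4
g(4) = 2

2


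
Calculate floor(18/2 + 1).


18/2 = 9
9 + 1 = 10
floor(10) = 10

10


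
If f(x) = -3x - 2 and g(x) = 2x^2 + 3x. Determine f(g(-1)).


g(-1) = -1
f(-1) = 1

1


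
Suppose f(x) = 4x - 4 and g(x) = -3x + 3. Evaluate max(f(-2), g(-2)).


f(-2) = -12
g(-2) = 9
max = 9

9


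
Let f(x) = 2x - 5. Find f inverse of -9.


-2


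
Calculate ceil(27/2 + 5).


19


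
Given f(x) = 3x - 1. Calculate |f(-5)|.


f(-5) = -16
|-16| = 16

16


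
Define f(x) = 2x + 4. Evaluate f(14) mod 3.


2


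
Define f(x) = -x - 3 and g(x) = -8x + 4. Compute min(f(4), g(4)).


-28


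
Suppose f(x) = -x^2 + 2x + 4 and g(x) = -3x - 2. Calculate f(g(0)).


-4


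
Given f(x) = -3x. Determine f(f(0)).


f(0) = 0
f(0) = 0

0


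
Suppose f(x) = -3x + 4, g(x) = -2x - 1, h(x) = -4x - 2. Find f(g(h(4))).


h(4) = -18
g(-18) = 35
f(35) = -101

-101


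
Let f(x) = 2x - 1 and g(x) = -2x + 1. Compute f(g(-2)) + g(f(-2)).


f(g(-2)) = 9
g(f(-2)) = 11
Sum = 20

20


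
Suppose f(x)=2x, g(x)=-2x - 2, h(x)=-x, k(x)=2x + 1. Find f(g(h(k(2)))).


k(2) = 5
h(5) = -5
g(-5) = 8
f(8) = 16

16


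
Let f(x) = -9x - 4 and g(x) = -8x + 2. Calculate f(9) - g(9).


f(9) = -85
g(9) = -70
Difference = -15

-15


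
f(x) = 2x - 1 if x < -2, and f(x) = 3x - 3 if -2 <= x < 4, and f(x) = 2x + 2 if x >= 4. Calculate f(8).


18


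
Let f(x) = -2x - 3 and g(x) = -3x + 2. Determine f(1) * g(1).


f(1) = -5
g(1) = -1
Product = 5

5


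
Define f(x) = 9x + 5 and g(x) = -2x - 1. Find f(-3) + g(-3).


f(-3) = -22
g(-3) = 5
Sum = -17

-17


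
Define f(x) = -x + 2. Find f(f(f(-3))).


f(-3) = 5
f(5) = -3
f(-3) = 5

5


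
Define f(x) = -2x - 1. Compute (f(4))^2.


f(4) = -9
(-9)^2 = 81

81


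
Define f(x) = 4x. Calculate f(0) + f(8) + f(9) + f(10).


f(0) = 0
f(8) = 32
f(9) = 36
f(10) = 40
Sum = 108

108


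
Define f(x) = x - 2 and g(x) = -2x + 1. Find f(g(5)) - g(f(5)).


f(g(5)) = -11
g(f(5)) = -5
Difference = -6

-6


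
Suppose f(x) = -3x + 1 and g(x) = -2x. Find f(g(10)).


g(10) = -20
f(-20) = 61

61


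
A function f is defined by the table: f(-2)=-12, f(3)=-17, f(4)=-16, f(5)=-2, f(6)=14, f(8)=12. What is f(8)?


12


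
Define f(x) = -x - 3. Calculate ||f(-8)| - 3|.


f(-8) = 5
|5| = 5
|5 - 3| = 2

2


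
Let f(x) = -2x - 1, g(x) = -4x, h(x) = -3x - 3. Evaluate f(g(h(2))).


-73


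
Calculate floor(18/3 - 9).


18/3 = 6
6 - 9 = -3
floor(-3) = -3

-3


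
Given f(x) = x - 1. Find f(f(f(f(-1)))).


f(-1) = -2
f(-2) = -3
f(-3) = -4
f(-4) = -5

-5


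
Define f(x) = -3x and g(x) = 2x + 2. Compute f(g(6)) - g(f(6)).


f(g(6)) = -42
g(f(6)) = -34
Difference = -8

-8


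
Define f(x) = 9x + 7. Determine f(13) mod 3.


f(13) = 124
124 mod 3 = 1

1


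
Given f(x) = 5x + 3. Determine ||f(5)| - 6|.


22


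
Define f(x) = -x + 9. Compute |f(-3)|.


f(-3) = 12
|12| = 12

12


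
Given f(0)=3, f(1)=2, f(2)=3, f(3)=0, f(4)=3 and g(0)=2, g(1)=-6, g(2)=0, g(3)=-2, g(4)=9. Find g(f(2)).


f(2) = 3
g(3) = -2

-2


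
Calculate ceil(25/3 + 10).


19


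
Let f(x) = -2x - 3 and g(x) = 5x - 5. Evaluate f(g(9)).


g(9) = 40
f(40) = -83

-83


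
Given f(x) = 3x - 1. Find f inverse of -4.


Solve 3x - 1 = -4
x = (-4 + 1) / 3 = -1

-1


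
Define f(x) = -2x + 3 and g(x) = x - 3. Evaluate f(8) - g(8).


f(8) = -13
g(8) = 5
Difference = -18

-18


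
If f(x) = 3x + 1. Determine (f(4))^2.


f(4) = 13
(13)^2 = 169

169


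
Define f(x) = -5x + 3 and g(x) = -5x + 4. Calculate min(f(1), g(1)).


-2


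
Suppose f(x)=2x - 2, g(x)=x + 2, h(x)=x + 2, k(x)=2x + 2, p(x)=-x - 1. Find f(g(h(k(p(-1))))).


p(-1) = 0
k(0) = 2
h(2) = 4
g(4) = 6
f(6) = 10

10


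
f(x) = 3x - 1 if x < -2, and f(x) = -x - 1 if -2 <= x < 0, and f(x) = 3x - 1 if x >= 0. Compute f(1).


1 satisfies x >= 0
f(1) = 2

2
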